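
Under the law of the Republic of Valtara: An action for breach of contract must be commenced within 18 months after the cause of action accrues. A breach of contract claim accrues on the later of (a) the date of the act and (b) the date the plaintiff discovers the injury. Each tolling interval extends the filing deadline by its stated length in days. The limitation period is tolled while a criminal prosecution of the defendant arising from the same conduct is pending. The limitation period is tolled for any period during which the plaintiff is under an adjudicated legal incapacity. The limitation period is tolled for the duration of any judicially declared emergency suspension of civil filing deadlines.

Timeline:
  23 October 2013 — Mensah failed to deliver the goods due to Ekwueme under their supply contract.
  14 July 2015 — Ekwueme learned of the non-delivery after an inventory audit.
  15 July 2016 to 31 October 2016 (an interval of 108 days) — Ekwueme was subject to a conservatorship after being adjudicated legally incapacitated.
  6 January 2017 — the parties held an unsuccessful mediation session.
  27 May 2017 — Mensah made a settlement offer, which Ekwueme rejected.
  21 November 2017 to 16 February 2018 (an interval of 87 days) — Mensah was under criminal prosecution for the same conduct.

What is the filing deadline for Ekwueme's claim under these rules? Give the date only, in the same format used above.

The claim accrued on 14 July 2015 — the later of the 23 October 2013 act and the 14 July 2015 discovery.
Adding the 18 months base period to 14 July 2015 gives a deadline of 14 January 2017, before any tolling.
Because the plaintiff's legal incapacity ran from 15 July 2016 to 31 October 2016, the deadline is extended by 108 days to 2 May 2017.
The pending criminal prosecution starting 21 November 2017 came too late — the period had run on 2 May 2017 — and so does not extend the deadline.
The other events in the timeline have no effect on the limitation period under the stated rules.

2 May 2017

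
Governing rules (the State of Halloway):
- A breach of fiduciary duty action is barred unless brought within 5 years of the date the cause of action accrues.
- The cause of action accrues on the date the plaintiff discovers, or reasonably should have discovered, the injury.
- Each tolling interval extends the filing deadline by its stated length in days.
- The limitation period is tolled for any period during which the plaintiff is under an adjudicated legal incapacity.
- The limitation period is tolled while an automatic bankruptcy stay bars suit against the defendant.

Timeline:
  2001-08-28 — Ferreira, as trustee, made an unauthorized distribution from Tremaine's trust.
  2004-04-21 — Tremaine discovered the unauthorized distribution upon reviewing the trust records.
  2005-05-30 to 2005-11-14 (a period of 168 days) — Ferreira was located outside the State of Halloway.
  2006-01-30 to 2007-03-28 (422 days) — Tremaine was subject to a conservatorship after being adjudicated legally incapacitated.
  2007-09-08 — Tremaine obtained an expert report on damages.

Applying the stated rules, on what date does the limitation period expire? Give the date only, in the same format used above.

Under the discovery rule, the claim accrued on 2004-04-21, when Tremaine discovered the injury — not on the 2001-08-28 date of the underlying act.
5 years from 2004-04-21 is 2009-04-21.
The period was tolled for 422 days by the plaintiff's legal incapacity (2006-01-30 to 2007-03-28), pushing the deadline to 2010-06-17.
Although the defendant's absence ran from 2005-05-30 to 2005-11-14, the stated rules do not make that a tolling event, so it is disregarded.
Nothing else in the chronology tolls or restarts the period.

2010-06-17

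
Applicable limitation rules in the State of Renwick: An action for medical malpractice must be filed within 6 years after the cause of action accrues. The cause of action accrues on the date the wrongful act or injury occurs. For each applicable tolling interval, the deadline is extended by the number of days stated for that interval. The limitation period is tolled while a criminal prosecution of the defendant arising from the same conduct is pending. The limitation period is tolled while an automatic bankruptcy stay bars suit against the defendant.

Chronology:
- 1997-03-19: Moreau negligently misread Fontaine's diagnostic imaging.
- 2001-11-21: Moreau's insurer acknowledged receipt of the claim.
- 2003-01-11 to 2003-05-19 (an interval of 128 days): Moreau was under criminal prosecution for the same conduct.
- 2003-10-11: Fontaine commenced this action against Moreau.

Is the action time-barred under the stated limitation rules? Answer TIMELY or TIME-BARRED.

TIME-BARRED

The cause of action accrued on 1997-03-19, the date of the act.
6 years from 1997-03-19 is 2003-03-19.
The period was tolled for 128 days by the pending criminal prosecution (2003-01-11 to 2003-05-19), pushing the deadline to 2003-07-25.
The other events in the timeline have no effect on the limitation period under the stated rules.
The 2003-10-11 filing falls after the 2003-07-25 deadline; the claim is time-barred.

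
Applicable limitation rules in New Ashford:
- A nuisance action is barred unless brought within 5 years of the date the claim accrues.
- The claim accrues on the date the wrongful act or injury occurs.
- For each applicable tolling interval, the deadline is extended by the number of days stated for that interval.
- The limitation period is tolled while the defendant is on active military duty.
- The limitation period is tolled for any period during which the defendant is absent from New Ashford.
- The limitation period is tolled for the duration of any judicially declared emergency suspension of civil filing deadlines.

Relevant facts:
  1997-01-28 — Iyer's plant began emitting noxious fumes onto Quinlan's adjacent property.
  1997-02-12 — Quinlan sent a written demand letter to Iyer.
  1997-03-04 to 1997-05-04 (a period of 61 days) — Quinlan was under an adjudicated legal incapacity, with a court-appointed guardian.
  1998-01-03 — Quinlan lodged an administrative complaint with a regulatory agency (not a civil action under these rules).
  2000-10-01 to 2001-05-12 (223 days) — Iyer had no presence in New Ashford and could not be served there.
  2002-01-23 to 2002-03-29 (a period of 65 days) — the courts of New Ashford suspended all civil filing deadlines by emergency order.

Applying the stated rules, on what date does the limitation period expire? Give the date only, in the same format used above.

The limitation period began to run on 1997-01-28.
Adding the 5 years base period to 1997-01-28 gives a deadline of 2002-01-28, before any tolling.
The period was tolled for 223 days by the defendant's absence from the jurisdiction (2000-10-01 to 2001-05-12), pushing the deadline to 2002-09-08.
The period was tolled for 65 days by the emergency suspension of filing deadlines (2002-01-23 to 2002-03-29), pushing the deadline to 2002-11-12.
No stated provision tolls the period for the plaintiff's incapacity, so the interval from 1997-03-04 to 1997-05-04 has no effect on the deadline.
The other events in the timeline have no effect on the limitation period under the stated rules.

2002-11-12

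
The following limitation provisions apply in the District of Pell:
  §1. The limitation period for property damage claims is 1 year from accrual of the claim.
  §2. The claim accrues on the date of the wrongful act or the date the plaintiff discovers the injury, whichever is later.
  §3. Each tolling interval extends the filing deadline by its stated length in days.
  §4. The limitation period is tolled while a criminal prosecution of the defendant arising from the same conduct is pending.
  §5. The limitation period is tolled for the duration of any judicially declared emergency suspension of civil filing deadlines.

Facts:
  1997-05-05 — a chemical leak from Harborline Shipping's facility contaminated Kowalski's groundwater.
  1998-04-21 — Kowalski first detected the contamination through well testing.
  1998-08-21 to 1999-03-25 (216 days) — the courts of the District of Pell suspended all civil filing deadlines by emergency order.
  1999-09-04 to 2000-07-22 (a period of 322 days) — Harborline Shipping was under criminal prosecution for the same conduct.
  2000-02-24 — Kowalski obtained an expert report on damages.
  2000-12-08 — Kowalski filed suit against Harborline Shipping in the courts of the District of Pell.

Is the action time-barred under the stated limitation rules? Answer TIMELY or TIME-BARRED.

TIME-BARRED

The claim accrued on 1998-04-21 — the later of the 1997-05-05 act and the 1998-04-21 discovery.
Adding the 1 year base period to 1998-04-21 gives a deadline of 1999-04-21, before any tolling.
The emergency suspension of filing deadlines from 1998-08-21 to 1999-03-25 tolled the period for 216 days, extending the deadline to 1999-11-23.
Because the pending criminal prosecution ran from 1999-09-04 to 2000-07-22, the deadline is extended by 322 days to 2000-10-10.
The other events in the timeline have no effect on the limitation period under the stated rules.
The 2000-12-08 filing falls after the 2000-10-10 deadline; the claim is time-barred.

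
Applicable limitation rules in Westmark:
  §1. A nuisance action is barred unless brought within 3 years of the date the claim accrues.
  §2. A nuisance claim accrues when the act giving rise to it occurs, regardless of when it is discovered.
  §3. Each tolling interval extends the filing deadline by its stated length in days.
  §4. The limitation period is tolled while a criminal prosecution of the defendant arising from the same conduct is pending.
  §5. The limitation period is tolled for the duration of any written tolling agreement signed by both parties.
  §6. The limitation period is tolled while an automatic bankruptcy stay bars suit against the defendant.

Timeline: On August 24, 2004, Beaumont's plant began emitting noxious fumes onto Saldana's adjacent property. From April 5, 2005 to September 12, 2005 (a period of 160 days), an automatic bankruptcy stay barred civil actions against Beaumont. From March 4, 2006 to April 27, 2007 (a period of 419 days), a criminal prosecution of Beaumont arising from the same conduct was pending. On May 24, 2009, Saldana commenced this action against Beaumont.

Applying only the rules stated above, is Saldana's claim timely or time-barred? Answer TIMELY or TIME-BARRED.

TIME-BARRED

The claim accrued on August 24, 2004, the date of the act.
3 years from August 24, 2004 is August 24, 2007.
The automatic bankruptcy stay from April 5, 2005 to September 12, 2005 tolled the period for 160 days, extending the deadline to January 31, 2008.
Because the pending criminal prosecution ran from March 4, 2006 to April 27, 2007, the deadline is extended by 419 days to March 25, 2009.
Saldana filed on May 24, 2009, after the March 25, 2009 deadline, so the action is time-barred.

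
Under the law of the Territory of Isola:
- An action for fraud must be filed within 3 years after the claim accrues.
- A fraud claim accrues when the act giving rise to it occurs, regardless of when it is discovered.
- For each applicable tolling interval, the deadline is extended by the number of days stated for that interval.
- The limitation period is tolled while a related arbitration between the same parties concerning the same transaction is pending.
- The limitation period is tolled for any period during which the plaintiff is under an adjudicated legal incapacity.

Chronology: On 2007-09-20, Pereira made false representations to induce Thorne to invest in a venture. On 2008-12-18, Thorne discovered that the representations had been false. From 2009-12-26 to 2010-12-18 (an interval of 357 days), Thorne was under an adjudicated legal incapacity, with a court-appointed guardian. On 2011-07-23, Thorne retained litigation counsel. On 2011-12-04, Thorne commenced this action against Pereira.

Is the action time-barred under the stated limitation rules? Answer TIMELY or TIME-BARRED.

TIME-BARRED

Because the rule ties accrual to occurrence, the claim accrued on 2007-09-20, not on the 2008-12-18 discovery date.
Adding the 3 years base period to 2007-09-20 gives a deadline of 2010-09-20, before any tolling.
The period was tolled for 357 days by the plaintiff's legal incapacity (2009-12-26 to 2010-12-18), pushing the deadline to 2011-09-12.
None of the other events listed affects the running of the period under the stated rules.
Thorne filed on 2011-12-04, after the 2011-09-12 deadline, so the action is time-barred.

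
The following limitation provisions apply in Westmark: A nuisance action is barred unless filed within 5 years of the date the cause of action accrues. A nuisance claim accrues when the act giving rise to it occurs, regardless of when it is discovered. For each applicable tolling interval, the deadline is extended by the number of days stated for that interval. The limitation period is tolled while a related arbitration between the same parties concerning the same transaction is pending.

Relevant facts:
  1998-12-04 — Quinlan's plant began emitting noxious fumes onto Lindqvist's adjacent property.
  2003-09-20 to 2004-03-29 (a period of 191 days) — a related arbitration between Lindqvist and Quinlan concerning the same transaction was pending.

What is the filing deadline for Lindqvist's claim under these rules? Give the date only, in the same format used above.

2004-06-12

The cause of action accrued on 1998-12-04, the date of the act.
Adding the 5 years base period to 1998-12-04 gives a deadline of 2003-12-04, before any tolling.
Because the pending related arbitration ran from 2003-09-20 to 2004-03-29, the deadline is extended by 191 days to 2004-06-12.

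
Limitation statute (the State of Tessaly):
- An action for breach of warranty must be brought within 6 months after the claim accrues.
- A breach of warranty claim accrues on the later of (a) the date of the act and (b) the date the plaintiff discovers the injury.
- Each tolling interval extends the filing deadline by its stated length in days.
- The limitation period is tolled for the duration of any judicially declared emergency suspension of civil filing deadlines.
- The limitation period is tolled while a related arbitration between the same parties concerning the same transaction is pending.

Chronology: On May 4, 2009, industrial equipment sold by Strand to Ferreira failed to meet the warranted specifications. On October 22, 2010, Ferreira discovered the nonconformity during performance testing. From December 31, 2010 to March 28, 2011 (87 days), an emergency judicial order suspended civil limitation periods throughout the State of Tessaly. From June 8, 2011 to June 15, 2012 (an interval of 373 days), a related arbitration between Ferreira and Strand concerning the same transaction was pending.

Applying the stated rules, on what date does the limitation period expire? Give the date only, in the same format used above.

Taking the later of the act (May 4, 2009) and discovery (October 22, 2010), the claim accrued on October 22, 2010.
Adding the 6 months base period to October 22, 2010 gives a deadline of April 22, 2011, before any tolling.
Because the emergency suspension of filing deadlines ran from December 31, 2010 to March 28, 2011, the deadline is extended by 87 days to July 18, 2011.
The pending related arbitration from June 8, 2011 to June 15, 2012 tolled the period for 373 days, extending the deadline to July 25, 2012.

July 25, 2012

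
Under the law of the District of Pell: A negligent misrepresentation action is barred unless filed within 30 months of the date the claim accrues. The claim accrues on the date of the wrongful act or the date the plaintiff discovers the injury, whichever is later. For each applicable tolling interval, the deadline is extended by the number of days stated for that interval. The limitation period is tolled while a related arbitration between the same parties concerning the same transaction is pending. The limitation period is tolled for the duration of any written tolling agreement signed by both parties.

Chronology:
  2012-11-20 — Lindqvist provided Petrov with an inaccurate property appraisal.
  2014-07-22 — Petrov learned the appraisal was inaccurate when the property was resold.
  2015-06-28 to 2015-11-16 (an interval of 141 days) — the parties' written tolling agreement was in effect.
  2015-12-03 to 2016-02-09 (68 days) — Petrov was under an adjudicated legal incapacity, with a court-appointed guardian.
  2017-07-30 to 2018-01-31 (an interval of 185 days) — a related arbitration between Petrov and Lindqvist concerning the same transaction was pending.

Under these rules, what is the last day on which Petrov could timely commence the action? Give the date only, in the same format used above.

2017-06-12

Because discovery on 2014-07-22 post-dates the 2012-11-20 act, accrual under the later-of rule falls on 2014-07-22.
30 months from 2014-07-22 is 2017-01-22.
The period was tolled for 141 days by the written tolling agreement (2015-06-28 to 2015-11-16), pushing the deadline to 2017-06-12.
The pending related arbitration starting 2017-07-30 came too late — the period had run on 2017-06-12 — and so does not extend the deadline.
The plaintiff's legal incapacity from 2015-12-03 to 2016-02-09 does not toll the period, because no stated rule makes the plaintiff's incapacity a tolling event.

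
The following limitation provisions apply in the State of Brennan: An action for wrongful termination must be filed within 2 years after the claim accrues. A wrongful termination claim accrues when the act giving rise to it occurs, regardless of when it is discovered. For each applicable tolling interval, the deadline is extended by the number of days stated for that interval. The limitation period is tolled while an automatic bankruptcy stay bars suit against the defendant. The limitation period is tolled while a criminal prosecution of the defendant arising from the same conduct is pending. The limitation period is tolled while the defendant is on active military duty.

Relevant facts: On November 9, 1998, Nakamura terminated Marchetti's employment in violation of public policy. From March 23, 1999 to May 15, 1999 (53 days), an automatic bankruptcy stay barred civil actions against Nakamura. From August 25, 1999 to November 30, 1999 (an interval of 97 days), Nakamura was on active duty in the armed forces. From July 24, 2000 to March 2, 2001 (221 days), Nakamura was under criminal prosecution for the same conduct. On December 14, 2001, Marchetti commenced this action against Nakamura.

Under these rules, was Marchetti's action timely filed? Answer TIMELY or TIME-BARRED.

TIME-BARRED

The limitation period began to run on November 9, 1998.
2 years from November 9, 1998 is November 9, 2000.
The period was tolled for 53 days by the automatic bankruptcy stay (March 23, 1999 to May 15, 1999), pushing the deadline to January 1, 2001.
Because the defendant's active military service ran from August 25, 1999 to November 30, 1999, the deadline is extended by 97 days to April 8, 2001.
The pending criminal prosecution from July 24, 2000 to March 2, 2001 tolled the period for 221 days, extending the deadline to November 15, 2001.
The December 14, 2001 filing falls after the November 15, 2001 deadline; the claim is time-barred.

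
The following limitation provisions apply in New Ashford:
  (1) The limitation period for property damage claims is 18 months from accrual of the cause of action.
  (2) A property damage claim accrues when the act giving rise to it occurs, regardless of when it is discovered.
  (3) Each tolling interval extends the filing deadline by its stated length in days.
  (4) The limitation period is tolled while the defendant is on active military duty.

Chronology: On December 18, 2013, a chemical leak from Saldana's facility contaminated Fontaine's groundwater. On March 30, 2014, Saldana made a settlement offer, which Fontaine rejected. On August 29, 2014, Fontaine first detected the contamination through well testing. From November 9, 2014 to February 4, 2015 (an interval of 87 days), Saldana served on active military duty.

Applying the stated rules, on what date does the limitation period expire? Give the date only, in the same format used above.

Because the rule ties accrual to occurrence, the claim accrued on December 18, 2013, not on the August 29, 2014 discovery date.
The untolled deadline — 18 months after December 18, 2013 — is June 18, 2015.
The defendant's active military service from November 9, 2014 to February 4, 2015 tolled the period for 87 days, extending the deadline to September 13, 2015.
None of the other events listed affects the running of the period under the stated rules.

September 13, 2015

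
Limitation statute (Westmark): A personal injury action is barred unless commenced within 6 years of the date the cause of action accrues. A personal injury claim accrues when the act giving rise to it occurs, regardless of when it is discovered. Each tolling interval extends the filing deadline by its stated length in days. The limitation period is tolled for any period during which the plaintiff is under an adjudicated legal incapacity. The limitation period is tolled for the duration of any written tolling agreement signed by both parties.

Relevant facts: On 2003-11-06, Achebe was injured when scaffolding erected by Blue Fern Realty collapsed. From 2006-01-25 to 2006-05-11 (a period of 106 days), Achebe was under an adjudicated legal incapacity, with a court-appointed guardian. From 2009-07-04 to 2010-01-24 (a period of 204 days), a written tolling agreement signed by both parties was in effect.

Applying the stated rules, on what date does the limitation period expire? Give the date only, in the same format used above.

2010-09-12

The limitation period began to run on 2003-11-06.
The untolled deadline — 6 years after 2003-11-06 — is 2009-11-06.
The period was tolled for 106 days by the plaintiff's legal incapacity (2006-01-25 to 2006-05-11), pushing the deadline to 2010-02-20.
The period was tolled for 204 days by the written tolling agreement (2009-07-04 to 2010-01-24), pushing the deadline to 2010-09-12.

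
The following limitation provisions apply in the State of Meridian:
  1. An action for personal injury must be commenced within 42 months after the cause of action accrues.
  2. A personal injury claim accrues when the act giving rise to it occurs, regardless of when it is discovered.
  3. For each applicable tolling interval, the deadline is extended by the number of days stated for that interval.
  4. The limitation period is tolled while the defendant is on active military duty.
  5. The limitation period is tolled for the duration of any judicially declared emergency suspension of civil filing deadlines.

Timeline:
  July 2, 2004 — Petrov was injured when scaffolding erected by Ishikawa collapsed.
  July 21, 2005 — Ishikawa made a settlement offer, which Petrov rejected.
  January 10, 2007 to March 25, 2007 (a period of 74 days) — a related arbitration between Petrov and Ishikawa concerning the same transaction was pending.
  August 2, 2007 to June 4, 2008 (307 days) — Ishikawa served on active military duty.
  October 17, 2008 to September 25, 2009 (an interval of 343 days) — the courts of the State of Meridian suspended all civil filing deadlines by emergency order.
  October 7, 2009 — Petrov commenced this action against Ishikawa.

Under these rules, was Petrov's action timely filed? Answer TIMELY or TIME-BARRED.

TIMELY

The limitation period began to run on July 2, 2004.
The untolled deadline — 42 months after July 2, 2004 — is January 2, 2008.
The period was tolled for 307 days by the defendant's active military service (August 2, 2007 to June 4, 2008), pushing the deadline to November 4, 2008.
The emergency suspension of filing deadlines from October 17, 2008 to September 25, 2009 tolled the period for 343 days, extending the deadline to October 13, 2009.
No stated provision tolls the period for a pending arbitration, so the interval from January 10, 2007 to March 25, 2007 has no effect on the deadline.
None of the other events listed affects the running of the period under the stated rules.
The October 7, 2009 filing precedes the October 13, 2009 deadline; the claim is timely.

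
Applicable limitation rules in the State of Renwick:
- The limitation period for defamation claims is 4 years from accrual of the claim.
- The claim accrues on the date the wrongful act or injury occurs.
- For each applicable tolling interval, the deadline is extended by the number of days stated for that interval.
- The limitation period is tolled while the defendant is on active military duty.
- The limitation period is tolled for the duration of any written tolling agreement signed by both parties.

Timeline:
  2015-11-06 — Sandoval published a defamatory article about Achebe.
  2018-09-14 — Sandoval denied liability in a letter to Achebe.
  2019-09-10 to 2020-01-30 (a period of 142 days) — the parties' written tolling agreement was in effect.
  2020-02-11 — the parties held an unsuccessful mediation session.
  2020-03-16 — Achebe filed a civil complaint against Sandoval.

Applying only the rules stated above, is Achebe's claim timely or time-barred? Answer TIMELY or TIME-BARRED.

TIMELY

The claim accrued on 2015-11-06, when the wrongful act occurred.
4 years from 2015-11-06 is 2019-11-06.
The period was tolled for 142 days by the written tolling agreement (2019-09-10 to 2020-01-30), pushing the deadline to 2020-03-27.
The other events in the timeline have no effect on the limitation period under the stated rules.
The 2020-03-16 filing precedes the 2020-03-27 deadline; the claim is timely.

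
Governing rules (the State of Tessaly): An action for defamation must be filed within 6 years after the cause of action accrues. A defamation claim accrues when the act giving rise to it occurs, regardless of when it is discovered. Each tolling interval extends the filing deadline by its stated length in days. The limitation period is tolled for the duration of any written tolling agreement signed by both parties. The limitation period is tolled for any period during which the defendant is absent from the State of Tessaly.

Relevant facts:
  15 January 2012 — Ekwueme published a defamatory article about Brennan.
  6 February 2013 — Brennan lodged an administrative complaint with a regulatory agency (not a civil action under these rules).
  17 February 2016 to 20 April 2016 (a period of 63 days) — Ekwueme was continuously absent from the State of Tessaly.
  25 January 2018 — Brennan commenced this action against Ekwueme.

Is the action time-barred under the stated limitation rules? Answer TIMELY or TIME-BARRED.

TIMELY

The cause of action accrued on 15 January 2012, the date of the act.
Adding the 6 years base period to 15 January 2012 gives a deadline of 15 January 2018, before any tolling.
The period was tolled for 63 days by the defendant's absence from the jurisdiction (17 February 2016 to 20 April 2016), pushing the deadline to 19 March 2018.
Nothing else in the chronology tolls or restarts the period.
Brennan filed on 25 January 2018, before the 19 March 2018 deadline, so the action is timely.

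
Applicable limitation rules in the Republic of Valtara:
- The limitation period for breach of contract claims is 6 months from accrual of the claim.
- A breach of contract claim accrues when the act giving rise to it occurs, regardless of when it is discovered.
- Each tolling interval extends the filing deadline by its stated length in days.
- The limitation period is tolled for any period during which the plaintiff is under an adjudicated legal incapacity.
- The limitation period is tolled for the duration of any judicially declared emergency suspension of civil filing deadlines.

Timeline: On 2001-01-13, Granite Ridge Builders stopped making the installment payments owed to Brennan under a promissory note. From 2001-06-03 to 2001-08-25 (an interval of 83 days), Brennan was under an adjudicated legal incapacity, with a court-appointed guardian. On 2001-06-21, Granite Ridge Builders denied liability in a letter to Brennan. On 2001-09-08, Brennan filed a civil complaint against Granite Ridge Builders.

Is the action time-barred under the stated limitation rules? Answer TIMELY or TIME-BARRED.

The claim accrued on 2001-01-13, when the wrongful act occurred.
6 months from 2001-01-13 is 2001-07-13.
Because the plaintiff's legal incapacity ran from 2001-06-03 to 2001-08-25, the deadline is extended by 83 days to 2001-10-04.
Nothing else in the chronology tolls or restarts the period.
Filing on 2001-09-08 beat the 2001-10-04 deadline — the action is timely.

TIMELY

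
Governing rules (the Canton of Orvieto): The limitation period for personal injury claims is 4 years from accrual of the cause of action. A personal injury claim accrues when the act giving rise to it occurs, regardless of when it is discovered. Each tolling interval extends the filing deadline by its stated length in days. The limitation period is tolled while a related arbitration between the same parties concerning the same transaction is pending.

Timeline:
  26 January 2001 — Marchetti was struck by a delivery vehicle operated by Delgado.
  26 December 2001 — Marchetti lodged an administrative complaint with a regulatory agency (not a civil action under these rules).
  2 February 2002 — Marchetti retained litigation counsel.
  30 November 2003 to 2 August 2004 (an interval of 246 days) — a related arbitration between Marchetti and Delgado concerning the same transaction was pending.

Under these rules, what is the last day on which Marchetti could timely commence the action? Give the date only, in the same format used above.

The limitation period began to run on 26 January 2001.
4 years from 26 January 2001 is 26 January 2005.
The period was tolled for 246 days by the pending related arbitration (30 November 2003 to 2 August 2004), pushing the deadline to 29 September 2005.
Nothing else in the chronology tolls or restarts the period.

29 September 2005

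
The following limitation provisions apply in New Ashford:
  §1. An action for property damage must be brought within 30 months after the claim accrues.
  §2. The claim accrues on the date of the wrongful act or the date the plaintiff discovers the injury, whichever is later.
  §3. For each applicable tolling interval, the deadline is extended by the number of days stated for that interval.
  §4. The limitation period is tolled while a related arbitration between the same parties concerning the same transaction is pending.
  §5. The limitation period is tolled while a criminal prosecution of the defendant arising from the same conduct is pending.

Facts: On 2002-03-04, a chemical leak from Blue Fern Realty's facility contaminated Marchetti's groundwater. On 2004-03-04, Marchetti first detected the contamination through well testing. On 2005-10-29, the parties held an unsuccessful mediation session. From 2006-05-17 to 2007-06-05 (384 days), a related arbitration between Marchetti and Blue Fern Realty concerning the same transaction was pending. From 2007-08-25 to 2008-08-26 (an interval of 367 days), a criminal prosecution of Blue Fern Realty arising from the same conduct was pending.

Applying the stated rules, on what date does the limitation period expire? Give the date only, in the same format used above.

2008-09-24

Taking the later of the act (2002-03-04) and discovery (2004-03-04), the claim accrued on 2004-03-04.
The untolled deadline — 30 months after 2004-03-04 — is 2006-09-04.
The period was tolled for 384 days by the pending related arbitration (2006-05-17 to 2007-06-05), pushing the deadline to 2007-09-23.
Because the pending criminal prosecution ran from 2007-08-25 to 2008-08-26, the deadline is extended by 367 days to 2008-09-24.
The other events in the timeline have no effect on the limitation period under the stated rules.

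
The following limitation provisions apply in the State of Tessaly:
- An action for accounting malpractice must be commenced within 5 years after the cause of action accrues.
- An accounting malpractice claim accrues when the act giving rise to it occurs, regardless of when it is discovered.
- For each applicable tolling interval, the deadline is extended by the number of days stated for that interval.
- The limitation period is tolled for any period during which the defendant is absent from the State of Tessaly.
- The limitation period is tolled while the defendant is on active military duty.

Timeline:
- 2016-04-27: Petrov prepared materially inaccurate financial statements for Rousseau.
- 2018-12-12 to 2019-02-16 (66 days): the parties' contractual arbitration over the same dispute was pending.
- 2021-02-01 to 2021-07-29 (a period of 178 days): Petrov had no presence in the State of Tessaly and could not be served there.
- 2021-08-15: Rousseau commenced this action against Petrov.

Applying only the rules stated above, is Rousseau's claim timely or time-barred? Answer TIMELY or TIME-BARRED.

TIMELY

The limitation period began to run on 2016-04-27.
Adding the 5 years base period to 2016-04-27 gives a deadline of 2021-04-27, before any tolling.
Because the defendant's absence from the jurisdiction ran from 2021-02-01 to 2021-07-29, the deadline is extended by 178 days to 2021-10-22.
No stated provision tolls the period for a pending arbitration, so the interval from 2018-12-12 to 2019-02-16 has no effect on the deadline.
Rousseau filed on 2021-08-15, before the 2021-10-22 deadline, so the action is timely.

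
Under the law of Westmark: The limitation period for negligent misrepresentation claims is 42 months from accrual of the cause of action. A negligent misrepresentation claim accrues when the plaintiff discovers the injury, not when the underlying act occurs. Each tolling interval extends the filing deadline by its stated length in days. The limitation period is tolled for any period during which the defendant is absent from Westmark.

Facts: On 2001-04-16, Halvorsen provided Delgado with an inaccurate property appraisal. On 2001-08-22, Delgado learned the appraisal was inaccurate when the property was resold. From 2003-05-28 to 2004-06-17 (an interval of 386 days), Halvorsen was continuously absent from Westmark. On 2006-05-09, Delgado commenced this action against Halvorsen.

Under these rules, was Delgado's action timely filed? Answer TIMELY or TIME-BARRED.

Under the discovery rule, the claim accrued on 2001-08-22, when Delgado discovered the injury — not on the 2001-04-16 date of the underlying act.
42 months from 2001-08-22 is 2005-02-22.
Because the defendant's absence from the jurisdiction ran from 2003-05-28 to 2004-06-17, the deadline is extended by 386 days to 2006-03-15.
The 2006-05-09 filing falls after the 2006-03-15 deadline; the claim is time-barred.

TIME-BARRED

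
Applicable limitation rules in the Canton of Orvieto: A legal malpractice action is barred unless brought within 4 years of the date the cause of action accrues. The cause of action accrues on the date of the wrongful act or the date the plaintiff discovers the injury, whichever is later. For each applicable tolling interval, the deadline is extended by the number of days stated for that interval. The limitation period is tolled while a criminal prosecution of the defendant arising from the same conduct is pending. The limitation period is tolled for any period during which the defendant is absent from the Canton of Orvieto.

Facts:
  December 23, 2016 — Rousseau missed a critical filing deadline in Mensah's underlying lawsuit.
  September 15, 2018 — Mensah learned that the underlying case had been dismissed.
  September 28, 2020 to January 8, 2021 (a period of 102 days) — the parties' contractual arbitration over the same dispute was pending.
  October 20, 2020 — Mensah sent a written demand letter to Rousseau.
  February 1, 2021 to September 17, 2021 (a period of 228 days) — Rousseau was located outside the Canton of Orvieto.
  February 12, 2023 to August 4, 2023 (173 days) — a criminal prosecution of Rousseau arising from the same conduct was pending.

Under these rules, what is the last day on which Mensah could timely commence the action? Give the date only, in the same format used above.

October 21, 2023

Taking the later of the act (December 23, 2016) and discovery (September 15, 2018), the claim accrued on September 15, 2018.
Adding the 4 years base period to September 15, 2018 gives a deadline of September 15, 2022, before any tolling.
The period was tolled for 228 days by the defendant's absence from the jurisdiction (February 1, 2021 to September 17, 2021), pushing the deadline to May 1, 2023.
The pending criminal prosecution from February 12, 2023 to August 4, 2023 tolled the period for 173 days, extending the deadline to October 21, 2023.
Although a pending arbitration ran from September 28, 2020 to January 8, 2021, the stated rules do not make that a tolling event, so it is disregarded.
The other events in the timeline have no effect on the limitation period under the stated rules.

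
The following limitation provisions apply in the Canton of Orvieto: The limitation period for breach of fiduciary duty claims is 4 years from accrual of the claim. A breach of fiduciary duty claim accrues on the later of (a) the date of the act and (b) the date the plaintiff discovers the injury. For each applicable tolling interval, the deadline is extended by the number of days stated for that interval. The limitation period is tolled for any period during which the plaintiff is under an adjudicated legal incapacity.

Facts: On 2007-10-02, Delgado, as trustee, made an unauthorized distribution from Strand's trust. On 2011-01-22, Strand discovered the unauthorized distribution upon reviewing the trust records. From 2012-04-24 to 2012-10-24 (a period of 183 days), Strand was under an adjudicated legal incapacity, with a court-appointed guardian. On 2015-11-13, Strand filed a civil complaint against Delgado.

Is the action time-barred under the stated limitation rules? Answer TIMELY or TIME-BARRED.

Taking the later of the act (2007-10-02) and discovery (2011-01-22), the claim accrued on 2011-01-22.
Adding the 4 years base period to 2011-01-22 gives a deadline of 2015-01-22, before any tolling.
The period was tolled for 183 days by the plaintiff's legal incapacity (2012-04-24 to 2012-10-24), pushing the deadline to 2015-07-24.
The 2015-11-13 filing falls after the 2015-07-24 deadline; the claim is time-barred.

TIME-BARRED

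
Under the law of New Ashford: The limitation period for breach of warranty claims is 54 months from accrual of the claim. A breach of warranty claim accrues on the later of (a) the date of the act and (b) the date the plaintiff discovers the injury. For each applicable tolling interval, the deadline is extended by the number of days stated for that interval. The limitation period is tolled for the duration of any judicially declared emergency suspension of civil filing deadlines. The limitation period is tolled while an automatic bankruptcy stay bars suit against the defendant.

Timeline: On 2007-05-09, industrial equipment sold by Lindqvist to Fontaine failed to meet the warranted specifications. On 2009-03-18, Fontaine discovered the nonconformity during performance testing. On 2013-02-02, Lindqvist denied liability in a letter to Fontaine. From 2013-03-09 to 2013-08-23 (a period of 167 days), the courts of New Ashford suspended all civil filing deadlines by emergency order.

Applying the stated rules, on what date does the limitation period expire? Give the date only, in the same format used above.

The claim accrued on 2009-03-18 — the later of the 2007-05-09 act and the 2009-03-18 discovery.
54 months from 2009-03-18 is 2013-09-18.
Because the emergency suspension of filing deadlines ran from 2013-03-09 to 2013-08-23, the deadline is extended by 167 days to 2014-03-04.
The other events in the timeline have no effect on the limitation period under the stated rules.

2014-03-04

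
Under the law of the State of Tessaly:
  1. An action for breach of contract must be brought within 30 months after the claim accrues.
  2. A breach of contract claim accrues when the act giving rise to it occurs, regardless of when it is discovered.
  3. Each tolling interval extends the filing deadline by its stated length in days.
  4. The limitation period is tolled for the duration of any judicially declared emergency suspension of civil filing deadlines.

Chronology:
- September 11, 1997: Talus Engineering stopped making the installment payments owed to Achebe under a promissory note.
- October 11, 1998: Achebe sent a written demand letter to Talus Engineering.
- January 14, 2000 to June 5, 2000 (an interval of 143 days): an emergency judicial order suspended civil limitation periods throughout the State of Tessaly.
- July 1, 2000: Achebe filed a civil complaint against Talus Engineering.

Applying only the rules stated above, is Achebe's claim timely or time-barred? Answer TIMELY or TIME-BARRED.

The claim accrued on September 11, 1997, the date of the act.
The untolled deadline — 30 months after September 11, 1997 — is March 11, 2000.
Because the emergency suspension of filing deadlines ran from January 14, 2000 to June 5, 2000, the deadline is extended by 143 days to August 1, 2000.
The other events in the timeline have no effect on the limitation period under the stated rules.
The July 1, 2000 filing precedes the August 1, 2000 deadline; the claim is timely.

TIMELY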